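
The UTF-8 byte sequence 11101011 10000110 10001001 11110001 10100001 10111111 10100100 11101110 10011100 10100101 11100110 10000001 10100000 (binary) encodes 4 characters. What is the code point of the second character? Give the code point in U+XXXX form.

Offset 0: leading byte 0xEB = 11101011 → 3-byte char #1 = EB 86 89.
Offset 3: leading byte 0xF1 = 11110001 → 4-byte char #2 = F1 A1 BF A4.
Leading byte 0xF1 = 11110001 matches 11110xxx → 4-byte sequence.
Byte 1: 0xF1 = 11110001, payload 001 (3 bits).
Byte 2: 0xA1 = 10100001 (10xxxxxx ✓), payload 100001.
Byte 3: 0xBF = 10111111 (10xxxxxx ✓), payload 111111.
Byte 4: 0xA4 = 10100100 (10xxxxxx ✓), payload 100100.
Concatenate: 001100001111111100100 = 0x61FE4 (21 bits → U+61FE4).

U+61FE4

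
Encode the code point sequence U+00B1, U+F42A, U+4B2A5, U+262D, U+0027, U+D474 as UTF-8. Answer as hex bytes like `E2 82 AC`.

U+00B1: 2-byte form → C2 B1.
U+F42A: 3-byte form → EF 90 AA.
U+4B2A5: 4-byte form → F1 8B 8A A5.
U+262D: 3-byte form → E2 98 AD.
U+0027: 1-byte form → 27.
U+D474: 3-byte form → ED 91 B4.
Concatenated (16 bytes): C2 B1 EF 90 AA F1 8B 8A A5 E2 98 AD 27 ED 91 B4.

C2 B1 EF 90 AA F1 8B 8A A5 E2 98 AD 27 ED 91 B4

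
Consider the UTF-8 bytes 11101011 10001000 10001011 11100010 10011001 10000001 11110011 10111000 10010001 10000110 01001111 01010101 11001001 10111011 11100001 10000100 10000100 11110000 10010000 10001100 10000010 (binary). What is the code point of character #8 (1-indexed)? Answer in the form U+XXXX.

Offset 0: leading byte 0xEB = 11101011 → 3-byte char #1 = EB 88 8B.
Offset 3: leading byte 0xE2 = 11100010 → 3-byte char #2 = E2 99 81.
Offset 6: leading byte 0xF3 = 11110011 → 4-byte char #3 = F3 B8 91 86.
Offset 10: leading byte 0x4F = 01001111 → 1-byte char #4 = 4F.
Offset 11: leading byte 0x55 = 01010101 → 1-byte char #5 = 55.
Offset 12: leading byte 0xC9 = 11001001 → 2-byte char #6 = C9 BB.
Offset 14: leading byte 0xE1 = 11100001 → 3-byte char #7 = E1 84 84.
Offset 17: leading byte 0xF0 = 11110000 → 4-byte char #8 = F0 90 8C 82.
Leading byte 0xF0 = 11110000 matches 11110xxx → 4-byte sequence.
Byte 1: 0xF0 = 11110000, payload 000 (3 bits).
Byte 2: 0x90 = 10010000 (10xxxxxx ✓), payload 010000.
Byte 3: 0x8C = 10001100 (10xxxxxx ✓), payload 001100.
Byte 4: 0x82 = 10000010 (10xxxxxx ✓), payload 000010.
Concatenate: 000010000001100000010 = 0x10302 (21 bits → U+10302).

U+10302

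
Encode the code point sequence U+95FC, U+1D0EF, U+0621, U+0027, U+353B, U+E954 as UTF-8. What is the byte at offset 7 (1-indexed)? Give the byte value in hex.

1-indexed offset 7 is 0-indexed offset 6.
U+95FC → 3-byte form E9 97 BC at offsets 0–2.
U+1D0EF → 4-byte form F0 9D 83 AF at offsets 3–6.
Offset 6 falls in char 2's range; it's byte 4 of F0 9D 83 AF = 0xAF.

0xAF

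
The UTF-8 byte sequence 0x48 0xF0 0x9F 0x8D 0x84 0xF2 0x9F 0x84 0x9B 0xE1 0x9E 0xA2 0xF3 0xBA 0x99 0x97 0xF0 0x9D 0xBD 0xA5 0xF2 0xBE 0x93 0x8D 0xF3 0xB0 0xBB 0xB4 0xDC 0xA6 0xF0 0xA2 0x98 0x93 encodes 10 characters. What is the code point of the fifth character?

U+FA657

Offset 0: leading byte 0x48 = 01001000 → 1-byte char #1 = 48.
Offset 1: leading byte 0xF0 = 11110000 → 4-byte char #2 = F0 9F 8D 84.
Offset 5: leading byte 0xF2 = 11110010 → 4-byte char #3 = F2 9F 84 9B.
Offset 9: leading byte 0xE1 = 11100001 → 3-byte char #4 = E1 9E A2.
Offset 12: leading byte 0xF3 = 11110011 → 4-byte char #5 = F3 BA 99 97.
Leading byte 0xF3 = 11110011 matches 11110xxx → 4-byte sequence.
Byte 1: 0xF3 = 11110011, payload 011 (3 bits).
Byte 2: 0xBA = 10111010 (10xxxxxx ✓), payload 111010.
Byte 3: 0x99 = 10011001 (10xxxxxx ✓), payload 011001.
Byte 4: 0x97 = 10010111 (10xxxxxx ✓), payload 010111.
Concatenate: 011111010011001010111 = 0xFA657 (21 bits → U+FA657).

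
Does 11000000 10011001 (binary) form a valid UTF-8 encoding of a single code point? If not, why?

invalid (overlong encoding)

Leading byte 0xC0 = 11000000 → 2-byte form.
Continuation bytes all match 10xxxxxx. Payload decodes to 0x19.
But 0x19 < 0x80, the minimum for a 2-byte sequence — this is an overlong encoding.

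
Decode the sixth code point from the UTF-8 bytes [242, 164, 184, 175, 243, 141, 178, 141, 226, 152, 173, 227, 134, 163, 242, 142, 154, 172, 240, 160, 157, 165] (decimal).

U+20765

Offset 0: leading byte 0xF2 = 11110010 → 4-byte char #1 = F2 A4 B8 AF.
Offset 4: leading byte 0xF3 = 11110011 → 4-byte char #2 = F3 8D B2 8D.
Offset 8: leading byte 0xE2 = 11100010 → 3-byte char #3 = E2 98 AD.
Offset 11: leading byte 0xE3 = 11100011 → 3-byte char #4 = E3 86 A3.
Offset 14: leading byte 0xF2 = 11110010 → 4-byte char #5 = F2 8E 9A AC.
Offset 18: leading byte 0xF0 = 11110000 → 4-byte char #6 = F0 A0 9D A5.
Leading byte 0xF0 = 11110000 matches 11110xxx → 4-byte sequence.
Byte 1: 0xF0 = 11110000, payload 000 (3 bits).
Byte 2: 0xA0 = 10100000 (10xxxxxx ✓), payload 100000.
Byte 3: 0x9D = 10011101 (10xxxxxx ✓), payload 011101.
Byte 4: 0xA5 = 10100101 (10xxxxxx ✓), payload 100101.
Concatenate: 000100000011101100101 = 0x20765 (21 bits → U+20765).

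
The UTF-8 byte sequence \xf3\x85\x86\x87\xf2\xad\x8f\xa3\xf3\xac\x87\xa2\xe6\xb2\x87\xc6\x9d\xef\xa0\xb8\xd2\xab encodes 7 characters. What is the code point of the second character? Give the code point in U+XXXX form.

Offset 0: leading byte 0xF3 = 11110011 → 4-byte char #1 = F3 85 86 87.
Offset 4: leading byte 0xF2 = 11110010 → 4-byte char #2 = F2 AD 8F A3.
Leading byte 0xF2 = 11110010 matches 11110xxx → 4-byte sequence.
Byte 1: 0xF2 = 11110010, payload 010 (3 bits).
Byte 2: 0xAD = 10101101 (10xxxxxx ✓), payload 101101.
Byte 3: 0x8F = 10001111 (10xxxxxx ✓), payload 001111.
Byte 4: 0xA3 = 10100011 (10xxxxxx ✓), payload 100011.
Concatenate: 010101101001111100011 = 0xAD3E3 (21 bits → U+AD3E3).

U+AD3E3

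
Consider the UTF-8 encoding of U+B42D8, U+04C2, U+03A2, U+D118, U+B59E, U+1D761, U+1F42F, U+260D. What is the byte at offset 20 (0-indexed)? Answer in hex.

0x90

U+B42D8 → 4-byte form F2 B4 8B 98 at offsets 0–3.
U+04C2 → 2-byte form D3 82 at offsets 4–5.
U+03A2 → 2-byte form CE A2 at offsets 6–7.
U+D118 → 3-byte form ED 84 98 at offsets 8–10.
U+B59E → 3-byte form EB 96 9E at offsets 11–13.
U+1D761 → 4-byte form F0 9D 9D A1 at offsets 14–17.
U+1F42F → 4-byte form F0 9F 90 AF at offsets 18–21.
Offset 20 falls in char 7's range; it's byte 3 of F0 9F 90 AF = 0x90.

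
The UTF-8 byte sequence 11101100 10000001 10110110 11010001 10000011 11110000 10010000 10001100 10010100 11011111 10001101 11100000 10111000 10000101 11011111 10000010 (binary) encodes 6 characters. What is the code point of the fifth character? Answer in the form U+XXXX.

Offset 0: leading byte 0xEC = 11101100 → 3-byte char #1 = EC 81 B6.
Offset 3: leading byte 0xD1 = 11010001 → 2-byte char #2 = D1 83.
Offset 5: leading byte 0xF0 = 11110000 → 4-byte char #3 = F0 90 8C 94.
Offset 9: leading byte 0xDF = 11011111 → 2-byte char #4 = DF 8D.
Offset 11: leading byte 0xE0 = 11100000 → 3-byte char #5 = E0 B8 85.
Leading byte 0xE0 = 11100000 matches 1110xxxx → 3-byte sequence.
Byte 1: 0xE0 = 11100000, payload 0000 (4 bits).
Byte 2: 0xB8 = 10111000 (10xxxxxx ✓), payload 111000.
Byte 3: 0x85 = 10000101 (10xxxxxx ✓), payload 000101.
Concatenate: 0000111000000101 = 0xE05 (16 bits → U+0E05).

U+0E05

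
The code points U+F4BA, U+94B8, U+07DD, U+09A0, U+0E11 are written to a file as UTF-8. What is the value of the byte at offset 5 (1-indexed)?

0x92

1-indexed offset 5 is 0-indexed offset 4.
U+F4BA → 3-byte form EF 92 BA at offsets 0–2.
U+94B8 → 3-byte form E9 92 B8 at offsets 3–5.
Offset 4 falls in char 2's range; it's byte 2 of E9 92 B8 = 0x92.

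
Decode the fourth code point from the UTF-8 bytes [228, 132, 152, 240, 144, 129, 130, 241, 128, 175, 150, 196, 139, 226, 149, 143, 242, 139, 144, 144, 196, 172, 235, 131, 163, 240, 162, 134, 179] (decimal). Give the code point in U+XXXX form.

U+010B

Offset 0: leading byte 0xE4 = 11100100 → 3-byte char #1 = E4 84 98.
Offset 3: leading byte 0xF0 = 11110000 → 4-byte char #2 = F0 90 81 82.
Offset 7: leading byte 0xF1 = 11110001 → 4-byte char #3 = F1 80 AF 96.
Offset 11: leading byte 0xC4 = 11000100 → 2-byte char #4 = C4 8B.
Leading byte 0xC4 = 11000100 matches 110xxxxx → 2-byte sequence.
Byte 1: 0xC4 = 11000100, payload 00100 (5 bits).
Byte 2: 0x8B = 10001011 (10xxxxxx ✓), payload 001011.
Concatenate: 00100001011 = 0x10B (11 bits → U+010B).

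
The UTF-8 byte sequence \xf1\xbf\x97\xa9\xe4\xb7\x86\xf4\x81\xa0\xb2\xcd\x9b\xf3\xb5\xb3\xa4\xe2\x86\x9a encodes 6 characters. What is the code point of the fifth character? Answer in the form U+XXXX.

Offset 0: leading byte 0xF1 = 11110001 → 4-byte char #1 = F1 BF 97 A9.
Offset 4: leading byte 0xE4 = 11100100 → 3-byte char #2 = E4 B7 86.
Offset 7: leading byte 0xF4 = 11110100 → 4-byte char #3 = F4 81 A0 B2.
Offset 11: leading byte 0xCD = 11001101 → 2-byte char #4 = CD 9B.
Offset 13: leading byte 0xF3 = 11110011 → 4-byte char #5 = F3 B5 B3 A4.
Leading byte 0xF3 = 11110011 matches 11110xxx → 4-byte sequence.
Byte 1: 0xF3 = 11110011, payload 011 (3 bits).
Byte 2: 0xB5 = 10110101 (10xxxxxx ✓), payload 110101.
Byte 3: 0xB3 = 10110011 (10xxxxxx ✓), payload 110011.
Byte 4: 0xA4 = 10100100 (10xxxxxx ✓), payload 100100.
Concatenate: 011110101110011100100 = 0xF5CE4 (21 bits → U+F5CE4).

U+F5CE4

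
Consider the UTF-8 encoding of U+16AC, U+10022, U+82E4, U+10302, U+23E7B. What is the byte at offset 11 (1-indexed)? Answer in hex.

0xF0

1-indexed offset 11 is 0-indexed offset 10.
U+16AC → 3-byte form E1 9A AC at offsets 0–2.
U+10022 → 4-byte form F0 90 80 A2 at offsets 3–6.
U+82E4 → 3-byte form E8 8B A4 at offsets 7–9.
U+10302 → 4-byte form F0 90 8C 82 at offsets 10–13.
Offset 10 falls in char 4's range; it's byte 1 of F0 90 8C 82 = 0xF0.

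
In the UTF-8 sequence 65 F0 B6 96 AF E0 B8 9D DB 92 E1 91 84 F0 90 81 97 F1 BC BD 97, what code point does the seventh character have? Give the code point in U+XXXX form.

U+7CF57

Offset 0: leading byte 0x65 = 01100101 → 1-byte char #1 = 65.
Offset 1: leading byte 0xF0 = 11110000 → 4-byte char #2 = F0 B6 96 AF.
Offset 5: leading byte 0xE0 = 11100000 → 3-byte char #3 = E0 B8 9D.
Offset 8: leading byte 0xDB = 11011011 → 2-byte char #4 = DB 92.
Offset 10: leading byte 0xE1 = 11100001 → 3-byte char #5 = E1 91 84.
Offset 13: leading byte 0xF0 = 11110000 → 4-byte char #6 = F0 90 81 97.
Offset 17: leading byte 0xF1 = 11110001 → 4-byte char #7 = F1 BC BD 97.
Leading byte 0xF1 = 11110001 matches 11110xxx → 4-byte sequence.
Byte 1: 0xF1 = 11110001, payload 001 (3 bits).
Byte 2: 0xBC = 10111100 (10xxxxxx ✓), payload 111100.
Byte 3: 0xBD = 10111101 (10xxxxxx ✓), payload 111101.
Byte 4: 0x97 = 10010111 (10xxxxxx ✓), payload 010111.
Concatenate: 001111100111101010111 = 0x7CF57 (21 bits → U+7CF57).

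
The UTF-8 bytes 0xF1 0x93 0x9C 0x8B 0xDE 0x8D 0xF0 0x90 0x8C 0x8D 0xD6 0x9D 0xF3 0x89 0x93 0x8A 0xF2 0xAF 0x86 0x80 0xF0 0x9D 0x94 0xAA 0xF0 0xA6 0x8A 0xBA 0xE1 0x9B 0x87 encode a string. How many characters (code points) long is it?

9

Byte at offset 0: 0xF1 = 11110001 → 4-byte char (#1). Advance 4.
Byte at offset 4: 0xDE = 11011110 → 2-byte char (#2). Advance 2.
Byte at offset 6: 0xF0 = 11110000 → 4-byte char (#3). Advance 4.
Byte at offset 10: 0xD6 = 11010110 → 2-byte char (#4). Advance 2.
Byte at offset 12: 0xF3 = 11110011 → 4-byte char (#5). Advance 4.
Byte at offset 16: 0xF2 = 11110010 → 4-byte char (#6). Advance 4.
Byte at offset 20: 0xF0 = 11110000 → 4-byte char (#7). Advance 4.
Byte at offset 24: 0xF0 = 11110000 → 4-byte char (#8). Advance 4.
Byte at offset 28: 0xE1 = 11100001 → 3-byte char (#9). Advance 3.
Reached end at offset 31 after 9 code points.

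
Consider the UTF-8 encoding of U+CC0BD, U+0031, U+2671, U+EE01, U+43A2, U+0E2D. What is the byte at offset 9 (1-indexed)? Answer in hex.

1-indexed offset 9 is 0-indexed offset 8.
U+CC0BD → 4-byte form F3 8C 82 BD at offsets 0–3.
U+0031 → 1-byte form 31 at offsets 4–4.
U+2671 → 3-byte form E2 99 B1 at offsets 5–7.
U+EE01 → 3-byte form EE B8 81 at offsets 8–10.
Offset 8 falls in char 4's range; it's byte 1 of EE B8 81 = 0xEE.

0xEE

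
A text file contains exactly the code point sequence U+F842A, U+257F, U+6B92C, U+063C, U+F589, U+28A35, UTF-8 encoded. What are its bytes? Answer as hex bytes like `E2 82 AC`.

F3 B8 90 AA E2 95 BF F1 AB A4 AC D8 BC EF 96 89 F0 A8 A8 B5

U+F842A: 4-byte form → F3 B8 90 AA.
U+257F: 3-byte form → E2 95 BF.
U+6B92C: 4-byte form → F1 AB A4 AC.
U+063C: 2-byte form → D8 BC.
U+F589: 3-byte form → EF 96 89.
U+28A35: 4-byte form → F0 A8 A8 B5.
Concatenated (20 bytes): F3 B8 90 AA E2 95 BF F1 AB A4 AC D8 BC EF 96 89 F0 A8 A8 B5.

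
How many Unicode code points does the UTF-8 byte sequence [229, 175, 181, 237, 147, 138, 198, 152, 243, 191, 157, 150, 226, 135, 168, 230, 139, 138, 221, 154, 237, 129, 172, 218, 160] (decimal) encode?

Byte at offset 0: 0xE5 = 11100101 → 3-byte char (#1). Advance 3.
Byte at offset 3: 0xED = 11101101 → 3-byte char (#2). Advance 3.
Byte at offset 6: 0xC6 = 11000110 → 2-byte char (#3). Advance 2.
Byte at offset 8: 0xF3 = 11110011 → 4-byte char (#4). Advance 4.
Byte at offset 12: 0xE2 = 11100010 → 3-byte char (#5). Advance 3.
Byte at offset 15: 0xE6 = 11100110 → 3-byte char (#6). Advance 3.
Byte at offset 18: 0xDD = 11011101 → 2-byte char (#7). Advance 2.
Byte at offset 20: 0xED = 11101101 → 3-byte char (#8). Advance 3.
Byte at offset 23: 0xDA = 11011010 → 2-byte char (#9). Advance 2.
Reached end at offset 25 after 9 code points.

9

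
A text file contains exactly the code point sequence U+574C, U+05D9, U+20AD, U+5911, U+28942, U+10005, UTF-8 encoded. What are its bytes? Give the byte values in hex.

U+574C: 3-byte form → E5 9D 8C.
U+05D9: 2-byte form → D7 99.
U+20AD: 3-byte form → E2 82 AD.
U+5911: 3-byte form → E5 A4 91.
U+28942: 4-byte form → F0 A8 A5 82.
U+10005: 4-byte form → F0 90 80 85.
Concatenated (19 bytes): E5 9D 8C D7 99 E2 82 AD E5 A4 91 F0 A8 A5 82 F0 90 80 85.

E5 9D 8C D7 99 E2 82 AD E5 A4 91 F0 A8 A5 82 F0 90 80 85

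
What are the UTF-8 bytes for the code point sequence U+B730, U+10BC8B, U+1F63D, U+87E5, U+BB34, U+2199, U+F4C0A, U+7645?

U+B730: 3-byte form → EB 9C B0.
U+10BC8B: 4-byte form → F4 8B B2 8B.
U+1F63D: 4-byte form → F0 9F 98 BD.
U+87E5: 3-byte form → E8 9F A5.
U+BB34: 3-byte form → EB AC B4.
U+2199: 3-byte form → E2 86 99.
U+F4C0A: 4-byte form → F3 B4 B0 8A.
U+7645: 3-byte form → E7 99 85.
Concatenated (27 bytes): EB 9C B0 F4 8B B2 8B F0 9F 98 BD E8 9F A5 EB AC B4 E2 86 99 F3 B4 B0 8A E7 99 85.

EB 9C B0 F4 8B B2 8B F0 9F 98 BD E8 9F A5 EB AC B4 E2 86 99 F3 B4 B0 8A E7 99 85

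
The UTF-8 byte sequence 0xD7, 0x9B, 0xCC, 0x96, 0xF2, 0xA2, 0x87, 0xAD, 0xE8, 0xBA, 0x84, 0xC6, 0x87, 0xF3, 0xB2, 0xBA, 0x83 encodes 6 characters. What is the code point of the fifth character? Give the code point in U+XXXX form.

Offset 0: leading byte 0xD7 = 11010111 → 2-byte char #1 = D7 9B.
Offset 2: leading byte 0xCC = 11001100 → 2-byte char #2 = CC 96.
Offset 4: leading byte 0xF2 = 11110010 → 4-byte char #3 = F2 A2 87 AD.
Offset 8: leading byte 0xE8 = 11101000 → 3-byte char #4 = E8 BA 84.
Offset 11: leading byte 0xC6 = 11000110 → 2-byte char #5 = C6 87.
Leading byte 0xC6 = 11000110 matches 110xxxxx → 2-byte sequence.
Byte 1: 0xC6 = 11000110, payload 00110 (5 bits).
Byte 2: 0x87 = 10000111 (10xxxxxx ✓), payload 000111.
Concatenate: 00110000111 = 0x187 (11 bits → U+0187).

U+0187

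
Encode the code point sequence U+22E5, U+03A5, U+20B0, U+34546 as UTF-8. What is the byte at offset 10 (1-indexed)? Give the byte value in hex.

1-indexed offset 10 is 0-indexed offset 9.
U+22E5 → 3-byte form E2 8B A5 at offsets 0–2.
U+03A5 → 2-byte form CE A5 at offsets 3–4.
U+20B0 → 3-byte form E2 82 B0 at offsets 5–7.
U+34546 → 4-byte form F0 B4 95 86 at offsets 8–11.
Offset 9 falls in char 4's range; it's byte 2 of F0 B4 95 86 = 0xB4.

0xB4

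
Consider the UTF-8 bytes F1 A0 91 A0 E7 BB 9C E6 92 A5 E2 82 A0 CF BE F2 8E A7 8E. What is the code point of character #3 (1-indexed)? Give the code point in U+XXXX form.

Offset 0: leading byte 0xF1 = 11110001 → 4-byte char #1 = F1 A0 91 A0.
Offset 4: leading byte 0xE7 = 11100111 → 3-byte char #2 = E7 BB 9C.
Offset 7: leading byte 0xE6 = 11100110 → 3-byte char #3 = E6 92 A5.
Leading byte 0xE6 = 11100110 matches 1110xxxx → 3-byte sequence.
Byte 1: 0xE6 = 11100110, payload 0110 (4 bits).
Byte 2: 0x92 = 10010010 (10xxxxxx ✓), payload 010010.
Byte 3: 0xA5 = 10100101 (10xxxxxx ✓), payload 100101.
Concatenate: 0110010010100101 = 0x64A5 (16 bits → U+64A5).

U+64A5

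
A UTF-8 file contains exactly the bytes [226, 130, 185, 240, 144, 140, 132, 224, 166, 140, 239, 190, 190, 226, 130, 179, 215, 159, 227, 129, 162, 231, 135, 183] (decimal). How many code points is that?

8

Byte at offset 0: 0xE2 = 11100010 → 3-byte char (#1). Advance 3.
Byte at offset 3: 0xF0 = 11110000 → 4-byte char (#2). Advance 4.
Byte at offset 7: 0xE0 = 11100000 → 3-byte char (#3). Advance 3.
Byte at offset 10: 0xEF = 11101111 → 3-byte char (#4). Advance 3.
Byte at offset 13: 0xE2 = 11100010 → 3-byte char (#5). Advance 3.
Byte at offset 16: 0xD7 = 11010111 → 2-byte char (#6). Advance 2.
Byte at offset 18: 0xE3 = 11100011 → 3-byte char (#7). Advance 3.
Byte at offset 21: 0xE7 = 11100111 → 3-byte char (#8). Advance 3.
Reached end at offset 24 after 8 code points.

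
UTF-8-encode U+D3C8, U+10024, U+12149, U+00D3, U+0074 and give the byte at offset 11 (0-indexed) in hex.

U+D3C8 → 3-byte form ED 8F 88 at offsets 0–2.
U+10024 → 4-byte form F0 90 80 A4 at offsets 3–6.
U+12149 → 4-byte form F0 92 85 89 at offsets 7–10.
U+00D3 → 2-byte form C3 93 at offsets 11–12.
Offset 11 falls in char 4's range; it's byte 1 of C3 93 = 0xC3.

0xC3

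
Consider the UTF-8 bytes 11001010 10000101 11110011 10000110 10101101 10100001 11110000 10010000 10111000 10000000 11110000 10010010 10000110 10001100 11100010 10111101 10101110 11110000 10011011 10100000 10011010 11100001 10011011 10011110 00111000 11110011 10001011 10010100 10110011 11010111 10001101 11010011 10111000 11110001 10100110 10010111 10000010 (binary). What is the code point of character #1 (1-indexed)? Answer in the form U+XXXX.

Offset 0: leading byte 0xCA = 11001010 → 2-byte char #1 = CA 85.
Leading byte 0xCA = 11001010 matches 110xxxxx → 2-byte sequence.
Byte 1: 0xCA = 11001010, payload 01010 (5 bits).
Byte 2: 0x85 = 10000101 (10xxxxxx ✓), payload 000101.
Concatenate: 01010000101 = 0x285 (11 bits → U+0285).

U+0285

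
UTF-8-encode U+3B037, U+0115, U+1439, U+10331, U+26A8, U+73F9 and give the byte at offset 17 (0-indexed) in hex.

U+3B037 → 4-byte form F0 BB 80 B7 at offsets 0–3.
U+0115 → 2-byte form C4 95 at offsets 4–5.
U+1439 → 3-byte form E1 90 B9 at offsets 6–8.
U+10331 → 4-byte form F0 90 8C B1 at offsets 9–12.
U+26A8 → 3-byte form E2 9A A8 at offsets 13–15.
U+73F9 → 3-byte form E7 8F B9 at offsets 16–18.
Offset 17 falls in char 6's range; it's byte 2 of E7 8F B9 = 0x8F.

0x8F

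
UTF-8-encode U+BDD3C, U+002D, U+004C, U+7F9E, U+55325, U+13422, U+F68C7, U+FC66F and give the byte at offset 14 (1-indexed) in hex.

1-indexed offset 14 is 0-indexed offset 13.
U+BDD3C → 4-byte form F2 BD B4 BC at offsets 0–3.
U+002D → 1-byte form 2D at offsets 4–4.
U+004C → 1-byte form 4C at offsets 5–5.
U+7F9E → 3-byte form E7 BE 9E at offsets 6–8.
U+55325 → 4-byte form F1 95 8C A5 at offsets 9–12.
U+13422 → 4-byte form F0 93 90 A2 at offsets 13–16.
Offset 13 falls in char 6's range; it's byte 1 of F0 93 90 A2 = 0xF0.

0xF0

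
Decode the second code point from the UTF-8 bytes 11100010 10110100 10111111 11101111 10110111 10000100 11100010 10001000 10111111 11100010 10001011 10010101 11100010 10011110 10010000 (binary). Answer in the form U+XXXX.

Offset 0: leading byte 0xE2 = 11100010 → 3-byte char #1 = E2 B4 BF.
Offset 3: leading byte 0xEF = 11101111 → 3-byte char #2 = EF B7 84.
Leading byte 0xEF = 11101111 matches 1110xxxx → 3-byte sequence.
Byte 1: 0xEF = 11101111, payload 1111 (4 bits).
Byte 2: 0xB7 = 10110111 (10xxxxxx ✓), payload 110111.
Byte 3: 0x84 = 10000100 (10xxxxxx ✓), payload 000100.
Concatenate: 1111110111000100 = 0xFDC4 (16 bits → U+FDC4).

U+FDC4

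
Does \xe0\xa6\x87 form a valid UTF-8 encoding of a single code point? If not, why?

valid

Leading byte 0xE0 = 11100000 → 3-byte form.
Continuation bytes 0xA6=10100110, 0x87=10000111 all match 10xxxxxx.
Decoded value 0x987 is ≥ 0x800 (shortest form) and not a surrogate.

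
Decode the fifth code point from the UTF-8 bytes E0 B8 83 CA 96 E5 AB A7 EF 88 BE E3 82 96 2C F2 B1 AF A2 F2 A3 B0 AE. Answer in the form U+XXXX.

Offset 0: leading byte 0xE0 = 11100000 → 3-byte char #1 = E0 B8 83.
Offset 3: leading byte 0xCA = 11001010 → 2-byte char #2 = CA 96.
Offset 5: leading byte 0xE5 = 11100101 → 3-byte char #3 = E5 AB A7.
Offset 8: leading byte 0xEF = 11101111 → 3-byte char #4 = EF 88 BE.
Offset 11: leading byte 0xE3 = 11100011 → 3-byte char #5 = E3 82 96.
Leading byte 0xE3 = 11100011 matches 1110xxxx → 3-byte sequence.
Byte 1: 0xE3 = 11100011, payload 0011 (4 bits).
Byte 2: 0x82 = 10000010 (10xxxxxx ✓), payload 000010.
Byte 3: 0x96 = 10010110 (10xxxxxx ✓), payload 010110.
Concatenate: 0011000010010110 = 0x3096 (16 bits → U+3096).

U+3096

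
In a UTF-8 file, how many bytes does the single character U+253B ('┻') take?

U+253B = 0x253B. UTF-8 uses 1 byte below 0x80, 2 below 0x800, 3 below 0x10000, 4 up to 0x10FFFF. 0x253B is in U+0800–U+FFFF → 3 bytes.

3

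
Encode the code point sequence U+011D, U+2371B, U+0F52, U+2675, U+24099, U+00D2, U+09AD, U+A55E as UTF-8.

C4 9D F0 A3 9C 9B E0 BD 92 E2 99 B5 F0 A4 82 99 C3 92 E0 A6 AD EA 95 9E

U+011D: 2-byte form → C4 9D.
U+2371B: 4-byte form → F0 A3 9C 9B.
U+0F52: 3-byte form → E0 BD 92.
U+2675: 3-byte form → E2 99 B5.
U+24099: 4-byte form → F0 A4 82 99.
U+00D2: 2-byte form → C3 92.
U+09AD: 3-byte form → E0 A6 AD.
U+A55E: 3-byte form → EA 95 9E.
Concatenated (24 bytes): C4 9D F0 A3 9C 9B E0 BD 92 E2 99 B5 F0 A4 82 99 C3 92 E0 A6 AD EA 95 9E.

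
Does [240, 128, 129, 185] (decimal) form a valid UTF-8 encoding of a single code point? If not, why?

Leading byte 0xF0 = 11110000 → 4-byte form.
Continuation bytes all match 10xxxxxx. Payload decodes to 0x79.
But 0x79 < 0x10000, the minimum for a 4-byte sequence — this is an overlong encoding.

invalid (overlong encoding)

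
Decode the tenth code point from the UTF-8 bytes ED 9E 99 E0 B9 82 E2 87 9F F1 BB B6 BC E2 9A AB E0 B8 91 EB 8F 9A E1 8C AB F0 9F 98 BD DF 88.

Offset 0: leading byte 0xED = 11101101 → 3-byte char #1 = ED 9E 99.
Offset 3: leading byte 0xE0 = 11100000 → 3-byte char #2 = E0 B9 82.
Offset 6: leading byte 0xE2 = 11100010 → 3-byte char #3 = E2 87 9F.
Offset 9: leading byte 0xF1 = 11110001 → 4-byte char #4 = F1 BB B6 BC.
Offset 13: leading byte 0xE2 = 11100010 → 3-byte char #5 = E2 9A AB.
Offset 16: leading byte 0xE0 = 11100000 → 3-byte char #6 = E0 B8 91.
Offset 19: leading byte 0xEB = 11101011 → 3-byte char #7 = EB 8F 9A.
Offset 22: leading byte 0xE1 = 11100001 → 3-byte char #8 = E1 8C AB.
Offset 25: leading byte 0xF0 = 11110000 → 4-byte char #9 = F0 9F 98 BD.
Offset 29: leading byte 0xDF = 11011111 → 2-byte char #10 = DF 88.
Leading byte 0xDF = 11011111 matches 110xxxxx → 2-byte sequence.
Byte 1: 0xDF = 11011111, payload 11111 (5 bits).
Byte 2: 0x88 = 10001000 (10xxxxxx ✓), payload 001000.
Concatenate: 11111001000 = 0x7C8 (11 bits → U+07C8).

U+07C8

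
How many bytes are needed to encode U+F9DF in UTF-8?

U+F9DF = 0xF9DF. UTF-8 uses 1 byte below 0x80, 2 below 0x800, 3 below 0x10000, 4 up to 0x10FFFF. 0xF9DF is in U+0800–U+FFFF → 3 bytes.

3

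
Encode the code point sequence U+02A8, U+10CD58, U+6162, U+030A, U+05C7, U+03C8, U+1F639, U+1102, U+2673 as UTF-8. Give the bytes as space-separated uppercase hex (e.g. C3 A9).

CA A8 F4 8C B5 98 E6 85 A2 CC 8A D7 87 CF 88 F0 9F 98 B9 E1 84 82 E2 99 B3

U+02A8: 2-byte form → CA A8.
U+10CD58: 4-byte form → F4 8C B5 98.
U+6162: 3-byte form → E6 85 A2.
U+030A: 2-byte form → CC 8A.
U+05C7: 2-byte form → D7 87.
U+03C8: 2-byte form → CF 88.
U+1F639: 4-byte form → F0 9F 98 B9.
U+1102: 3-byte form → E1 84 82.
U+2673: 3-byte form → E2 99 B3.
Concatenated (25 bytes): CA A8 F4 8C B5 98 E6 85 A2 CC 8A D7 87 CF 88 F0 9F 98 B9 E1 84 82 E2 99 B3.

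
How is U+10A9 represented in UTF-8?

U+10A9 = 0x10A9 = 4265 decimal. In range U+0800–U+FFFF → 3-byte form: 1110xxxx 10xxxxxx 10xxxxxx.
Binary (16 bits): 0001000010101001.
Split 4+6+6: 0001 | 000010 | 101001.
Byte 1: 11100001 = 0xE1.
Byte 2: 10000010 = 0x82.
Byte 3: 10101001 = 0xA9.

E1 82 A9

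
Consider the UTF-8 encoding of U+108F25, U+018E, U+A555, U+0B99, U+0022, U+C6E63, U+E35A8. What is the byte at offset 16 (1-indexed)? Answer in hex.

0xB9

1-indexed offset 16 is 0-indexed offset 15.
U+108F25 → 4-byte form F4 88 BC A5 at offsets 0–3.
U+018E → 2-byte form C6 8E at offsets 4–5.
U+A555 → 3-byte form EA 95 95 at offsets 6–8.
U+0B99 → 3-byte form E0 AE 99 at offsets 9–11.
U+0022 → 1-byte form 22 at offsets 12–12.
U+C6E63 → 4-byte form F3 86 B9 A3 at offsets 13–16.
Offset 15 falls in char 6's range; it's byte 3 of F3 86 B9 A3 = 0xB9.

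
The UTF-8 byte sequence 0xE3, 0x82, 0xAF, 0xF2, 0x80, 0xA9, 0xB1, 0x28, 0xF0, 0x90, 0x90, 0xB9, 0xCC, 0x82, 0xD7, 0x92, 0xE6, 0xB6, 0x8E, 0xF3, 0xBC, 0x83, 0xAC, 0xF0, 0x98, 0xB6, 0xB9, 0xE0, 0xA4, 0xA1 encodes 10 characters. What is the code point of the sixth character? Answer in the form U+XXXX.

U+05D2

Offset 0: leading byte 0xE3 = 11100011 → 3-byte char #1 = E3 82 AF.
Offset 3: leading byte 0xF2 = 11110010 → 4-byte char #2 = F2 80 A9 B1.
Offset 7: leading byte 0x28 = 00101000 → 1-byte char #3 = 28.
Offset 8: leading byte 0xF0 = 11110000 → 4-byte char #4 = F0 90 90 B9.
Offset 12: leading byte 0xCC = 11001100 → 2-byte char #5 = CC 82.
Offset 14: leading byte 0xD7 = 11010111 → 2-byte char #6 = D7 92.
Leading byte 0xD7 = 11010111 matches 110xxxxx → 2-byte sequence.
Byte 1: 0xD7 = 11010111, payload 10111 (5 bits).
Byte 2: 0x92 = 10010010 (10xxxxxx ✓), payload 010010.
Concatenate: 10111010010 = 0x5D2 (11 bits → U+05D2).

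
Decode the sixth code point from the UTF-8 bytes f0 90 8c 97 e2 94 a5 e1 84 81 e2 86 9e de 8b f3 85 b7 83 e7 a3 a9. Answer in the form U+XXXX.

Offset 0: leading byte 0xF0 = 11110000 → 4-byte char #1 = F0 90 8C 97.
Offset 4: leading byte 0xE2 = 11100010 → 3-byte char #2 = E2 94 A5.
Offset 7: leading byte 0xE1 = 11100001 → 3-byte char #3 = E1 84 81.
Offset 10: leading byte 0xE2 = 11100010 → 3-byte char #4 = E2 86 9E.
Offset 13: leading byte 0xDE = 11011110 → 2-byte char #5 = DE 8B.
Offset 15: leading byte 0xF3 = 11110011 → 4-byte char #6 = F3 85 B7 83.
Leading byte 0xF3 = 11110011 matches 11110xxx → 4-byte sequence.
Byte 1: 0xF3 = 11110011, payload 011 (3 bits).
Byte 2: 0x85 = 10000101 (10xxxxxx ✓), payload 000101.
Byte 3: 0xB7 = 10110111 (10xxxxxx ✓), payload 110111.
Byte 4: 0x83 = 10000011 (10xxxxxx ✓), payload 000011.
Concatenate: 011000101110111000011 = 0xC5DC3 (21 bits → U+C5DC3).

U+C5DC3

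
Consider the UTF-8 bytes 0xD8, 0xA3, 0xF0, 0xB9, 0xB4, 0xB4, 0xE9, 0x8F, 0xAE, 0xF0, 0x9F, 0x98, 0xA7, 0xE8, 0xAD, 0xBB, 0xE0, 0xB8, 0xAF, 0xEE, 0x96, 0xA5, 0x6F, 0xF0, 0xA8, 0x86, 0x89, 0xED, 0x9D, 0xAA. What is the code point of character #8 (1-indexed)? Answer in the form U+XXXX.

U+006F

Offset 0: leading byte 0xD8 = 11011000 → 2-byte char #1 = D8 A3.
Offset 2: leading byte 0xF0 = 11110000 → 4-byte char #2 = F0 B9 B4 B4.
Offset 6: leading byte 0xE9 = 11101001 → 3-byte char #3 = E9 8F AE.
Offset 9: leading byte 0xF0 = 11110000 → 4-byte char #4 = F0 9F 98 A7.
Offset 13: leading byte 0xE8 = 11101000 → 3-byte char #5 = E8 AD BB.
Offset 16: leading byte 0xE0 = 11100000 → 3-byte char #6 = E0 B8 AF.
Offset 19: leading byte 0xEE = 11101110 → 3-byte char #7 = EE 96 A5.
Offset 22: leading byte 0x6F = 01101111 → 1-byte char #8 = 6F.
Leading byte 0x6F = 01101111 matches 0xxxxxxx → 1-byte sequence.
Byte 1: 0x6F = 01101111, payload 1101111 (7 bits).
Concatenate: 1101111 = 0x6F (7 bits → U+006F).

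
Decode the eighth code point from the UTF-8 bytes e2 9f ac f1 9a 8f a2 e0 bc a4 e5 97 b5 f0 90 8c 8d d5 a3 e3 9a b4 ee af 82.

U+EBC2

Offset 0: leading byte 0xE2 = 11100010 → 3-byte char #1 = E2 9F AC.
Offset 3: leading byte 0xF1 = 11110001 → 4-byte char #2 = F1 9A 8F A2.
Offset 7: leading byte 0xE0 = 11100000 → 3-byte char #3 = E0 BC A4.
Offset 10: leading byte 0xE5 = 11100101 → 3-byte char #4 = E5 97 B5.
Offset 13: leading byte 0xF0 = 11110000 → 4-byte char #5 = F0 90 8C 8D.
Offset 17: leading byte 0xD5 = 11010101 → 2-byte char #6 = D5 A3.
Offset 19: leading byte 0xE3 = 11100011 → 3-byte char #7 = E3 9A B4.
Offset 22: leading byte 0xEE = 11101110 → 3-byte char #8 = EE AF 82.
Leading byte 0xEE = 11101110 matches 1110xxxx → 3-byte sequence.
Byte 1: 0xEE = 11101110, payload 1110 (4 bits).
Byte 2: 0xAF = 10101111 (10xxxxxx ✓), payload 101111.
Byte 3: 0x82 = 10000010 (10xxxxxx ✓), payload 000010.
Concatenate: 1110101111000010 = 0xEBC2 (16 bits → U+EBC2).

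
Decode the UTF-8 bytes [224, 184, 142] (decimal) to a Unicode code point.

U+0E0E

Leading byte 0xE0 = 11100000 matches 1110xxxx → 3-byte sequence.
Byte 1: 0xE0 = 11100000, payload 0000 (4 bits).
Byte 2: 0xB8 = 10111000 (10xxxxxx ✓), payload 111000.
Byte 3: 0x8E = 10001110 (10xxxxxx ✓), payload 001110.
Concatenate: 0000111000001110 = 0xE0E (16 bits → U+0E0E).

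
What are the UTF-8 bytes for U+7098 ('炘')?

E7 82 98

U+7098 = 0x7098 = 28824 decimal. In range U+0800–U+FFFF → 3-byte form: 1110xxxx 10xxxxxx 10xxxxxx.
Binary (16 bits): 0111000010011000.
Split 4+6+6: 0111 | 000010 | 011000.
Byte 1: 11100111 = 0xE7.
Byte 2: 10000010 = 0x82.
Byte 3: 10011000 = 0x98.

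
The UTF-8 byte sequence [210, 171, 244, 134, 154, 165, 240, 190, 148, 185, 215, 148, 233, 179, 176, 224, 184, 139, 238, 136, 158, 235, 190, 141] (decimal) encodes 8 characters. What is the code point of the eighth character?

U+BF8D

Offset 0: leading byte 0xD2 = 11010010 → 2-byte char #1 = D2 AB.
Offset 2: leading byte 0xF4 = 11110100 → 4-byte char #2 = F4 86 9A A5.
Offset 6: leading byte 0xF0 = 11110000 → 4-byte char #3 = F0 BE 94 B9.
Offset 10: leading byte 0xD7 = 11010111 → 2-byte char #4 = D7 94.
Offset 12: leading byte 0xE9 = 11101001 → 3-byte char #5 = E9 B3 B0.
Offset 15: leading byte 0xE0 = 11100000 → 3-byte char #6 = E0 B8 8B.
Offset 18: leading byte 0xEE = 11101110 → 3-byte char #7 = EE 88 9E.
Offset 21: leading byte 0xEB = 11101011 → 3-byte char #8 = EB BE 8D.
Leading byte 0xEB = 11101011 matches 1110xxxx → 3-byte sequence.
Byte 1: 0xEB = 11101011, payload 1011 (4 bits).
Byte 2: 0xBE = 10111110 (10xxxxxx ✓), payload 111110.
Byte 3: 0x8D = 10001101 (10xxxxxx ✓), payload 001101.
Concatenate: 1011111110001101 = 0xBF8D (16 bits → U+BF8D).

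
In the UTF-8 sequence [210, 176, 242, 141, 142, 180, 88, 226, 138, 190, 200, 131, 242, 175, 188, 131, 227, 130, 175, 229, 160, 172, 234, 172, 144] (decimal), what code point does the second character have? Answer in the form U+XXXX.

Offset 0: leading byte 0xD2 = 11010010 → 2-byte char #1 = D2 B0.
Offset 2: leading byte 0xF2 = 11110010 → 4-byte char #2 = F2 8D 8E B4.
Leading byte 0xF2 = 11110010 matches 11110xxx → 4-byte sequence.
Byte 1: 0xF2 = 11110010, payload 010 (3 bits).
Byte 2: 0x8D = 10001101 (10xxxxxx ✓), payload 001101.
Byte 3: 0x8E = 10001110 (10xxxxxx ✓), payload 001110.
Byte 4: 0xB4 = 10110100 (10xxxxxx ✓), payload 110100.
Concatenate: 010001101001110110100 = 0x8D3B4 (21 bits → U+8D3B4).

U+8D3B4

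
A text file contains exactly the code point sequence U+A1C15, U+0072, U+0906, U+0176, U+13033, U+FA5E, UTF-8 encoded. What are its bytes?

U+A1C15: 4-byte form → F2 A1 B0 95.
U+0072: 1-byte form → 72.
U+0906: 3-byte form → E0 A4 86.
U+0176: 2-byte form → C5 B6.
U+13033: 4-byte form → F0 93 80 B3.
U+FA5E: 3-byte form → EF A9 9E.
Concatenated (17 bytes): F2 A1 B0 95 72 E0 A4 86 C5 B6 F0 93 80 B3 EF A9 9E.

F2 A1 B0 95 72 E0 A4 86 C5 B6 F0 93 80 B3 EF A9 9E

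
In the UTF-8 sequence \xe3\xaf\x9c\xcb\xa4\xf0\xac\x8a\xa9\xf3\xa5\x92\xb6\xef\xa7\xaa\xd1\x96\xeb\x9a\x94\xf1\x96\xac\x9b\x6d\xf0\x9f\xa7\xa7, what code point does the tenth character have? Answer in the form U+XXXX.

U+1F9E7

Offset 0: leading byte 0xE3 = 11100011 → 3-byte char #1 = E3 AF 9C.
Offset 3: leading byte 0xCB = 11001011 → 2-byte char #2 = CB A4.
Offset 5: leading byte 0xF0 = 11110000 → 4-byte char #3 = F0 AC 8A A9.
Offset 9: leading byte 0xF3 = 11110011 → 4-byte char #4 = F3 A5 92 B6.
Offset 13: leading byte 0xEF = 11101111 → 3-byte char #5 = EF A7 AA.
Offset 16: leading byte 0xD1 = 11010001 → 2-byte char #6 = D1 96.
Offset 18: leading byte 0xEB = 11101011 → 3-byte char #7 = EB 9A 94.
Offset 21: leading byte 0xF1 = 11110001 → 4-byte char #8 = F1 96 AC 9B.
Offset 25: leading byte 0x6D = 01101101 → 1-byte char #9 = 6D.
Offset 26: leading byte 0xF0 = 11110000 → 4-byte char #10 = F0 9F A7 A7.
Leading byte 0xF0 = 11110000 matches 11110xxx → 4-byte sequence.
Byte 1: 0xF0 = 11110000, payload 000 (3 bits).
Byte 2: 0x9F = 10011111 (10xxxxxx ✓), payload 011111.
Byte 3: 0xA7 = 10100111 (10xxxxxx ✓), payload 100111.
Byte 4: 0xA7 = 10100111 (10xxxxxx ✓), payload 100111.
Concatenate: 000011111100111100111 = 0x1F9E7 (21 bits → U+1F9E7).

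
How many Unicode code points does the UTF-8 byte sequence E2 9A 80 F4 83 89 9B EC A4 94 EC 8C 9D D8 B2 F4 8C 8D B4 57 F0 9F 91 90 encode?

8

Byte at offset 0: 0xE2 = 11100010 → 3-byte char (#1). Advance 3.
Byte at offset 3: 0xF4 = 11110100 → 4-byte char (#2). Advance 4.
Byte at offset 7: 0xEC = 11101100 → 3-byte char (#3). Advance 3.
Byte at offset 10: 0xEC = 11101100 → 3-byte char (#4). Advance 3.
Byte at offset 13: 0xD8 = 11011000 → 2-byte char (#5). Advance 2.
Byte at offset 15: 0xF4 = 11110100 → 4-byte char (#6). Advance 4.
Byte at offset 19: 0x57 = 01010111 → 1-byte char (#7). Advance 1.
Byte at offset 20: 0xF0 = 11110000 → 4-byte char (#8). Advance 4.
Reached end at offset 24 after 8 code points.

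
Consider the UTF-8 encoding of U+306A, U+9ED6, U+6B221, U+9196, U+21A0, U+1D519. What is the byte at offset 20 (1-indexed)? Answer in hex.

1-indexed offset 20 is 0-indexed offset 19.
U+306A → 3-byte form E3 81 AA at offsets 0–2.
U+9ED6 → 3-byte form E9 BB 96 at offsets 3–5.
U+6B221 → 4-byte form F1 AB 88 A1 at offsets 6–9.
U+9196 → 3-byte form E9 86 96 at offsets 10–12.
U+21A0 → 3-byte form E2 86 A0 at offsets 13–15.
U+1D519 → 4-byte form F0 9D 94 99 at offsets 16–19.
Offset 19 falls in char 6's range; it's byte 4 of F0 9D 94 99 = 0x99.

0x99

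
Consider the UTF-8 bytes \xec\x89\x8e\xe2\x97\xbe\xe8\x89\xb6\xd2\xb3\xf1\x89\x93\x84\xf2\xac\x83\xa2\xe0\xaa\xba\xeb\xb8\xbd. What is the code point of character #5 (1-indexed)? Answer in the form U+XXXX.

U+494C4

Offset 0: leading byte 0xEC = 11101100 → 3-byte char #1 = EC 89 8E.
Offset 3: leading byte 0xE2 = 11100010 → 3-byte char #2 = E2 97 BE.
Offset 6: leading byte 0xE8 = 11101000 → 3-byte char #3 = E8 89 B6.
Offset 9: leading byte 0xD2 = 11010010 → 2-byte char #4 = D2 B3.
Offset 11: leading byte 0xF1 = 11110001 → 4-byte char #5 = F1 89 93 84.
Leading byte 0xF1 = 11110001 matches 11110xxx → 4-byte sequence.
Byte 1: 0xF1 = 11110001, payload 001 (3 bits).
Byte 2: 0x89 = 10001001 (10xxxxxx ✓), payload 001001.
Byte 3: 0x93 = 10010011 (10xxxxxx ✓), payload 010011.
Byte 4: 0x84 = 10000100 (10xxxxxx ✓), payload 000100.
Concatenate: 001001001010011000100 = 0x494C4 (21 bits → U+494C4).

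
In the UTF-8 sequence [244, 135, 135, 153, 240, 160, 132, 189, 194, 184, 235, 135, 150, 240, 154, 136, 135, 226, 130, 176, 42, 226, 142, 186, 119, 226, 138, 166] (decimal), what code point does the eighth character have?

U+23BA

Offset 0: leading byte 0xF4 = 11110100 → 4-byte char #1 = F4 87 87 99.
Offset 4: leading byte 0xF0 = 11110000 → 4-byte char #2 = F0 A0 84 BD.
Offset 8: leading byte 0xC2 = 11000010 → 2-byte char #3 = C2 B8.
Offset 10: leading byte 0xEB = 11101011 → 3-byte char #4 = EB 87 96.
Offset 13: leading byte 0xF0 = 11110000 → 4-byte char #5 = F0 9A 88 87.
Offset 17: leading byte 0xE2 = 11100010 → 3-byte char #6 = E2 82 B0.
Offset 20: leading byte 0x2A = 00101010 → 1-byte char #7 = 2A.
Offset 21: leading byte 0xE2 = 11100010 → 3-byte char #8 = E2 8E BA.
Leading byte 0xE2 = 11100010 matches 1110xxxx → 3-byte sequence.
Byte 1: 0xE2 = 11100010, payload 0010 (4 bits).
Byte 2: 0x8E = 10001110 (10xxxxxx ✓), payload 001110.
Byte 3: 0xBA = 10111010 (10xxxxxx ✓), payload 111010.
Concatenate: 0010001110111010 = 0x23BA (16 bits → U+23BA).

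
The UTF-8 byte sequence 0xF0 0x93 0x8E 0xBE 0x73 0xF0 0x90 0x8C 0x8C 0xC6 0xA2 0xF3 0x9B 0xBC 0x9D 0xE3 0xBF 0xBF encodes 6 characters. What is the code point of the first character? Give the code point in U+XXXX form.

U+133BE

Offset 0: leading byte 0xF0 = 11110000 → 4-byte char #1 = F0 93 8E BE.
Leading byte 0xF0 = 11110000 matches 11110xxx → 4-byte sequence.
Byte 1: 0xF0 = 11110000, payload 000 (3 bits).
Byte 2: 0x93 = 10010011 (10xxxxxx ✓), payload 010011.
Byte 3: 0x8E = 10001110 (10xxxxxx ✓), payload 001110.
Byte 4: 0xBE = 10111110 (10xxxxxx ✓), payload 111110.
Concatenate: 000010011001110111110 = 0x133BE (21 bits → U+133BE).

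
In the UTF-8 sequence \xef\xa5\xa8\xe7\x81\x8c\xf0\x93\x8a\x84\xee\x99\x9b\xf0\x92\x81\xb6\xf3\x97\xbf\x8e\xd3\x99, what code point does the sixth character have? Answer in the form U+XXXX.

U+D7FCE

Offset 0: leading byte 0xEF = 11101111 → 3-byte char #1 = EF A5 A8.
Offset 3: leading byte 0xE7 = 11100111 → 3-byte char #2 = E7 81 8C.
Offset 6: leading byte 0xF0 = 11110000 → 4-byte char #3 = F0 93 8A 84.
Offset 10: leading byte 0xEE = 11101110 → 3-byte char #4 = EE 99 9B.
Offset 13: leading byte 0xF0 = 11110000 → 4-byte char #5 = F0 92 81 B6.
Offset 17: leading byte 0xF3 = 11110011 → 4-byte char #6 = F3 97 BF 8E.
Leading byte 0xF3 = 11110011 matches 11110xxx → 4-byte sequence.
Byte 1: 0xF3 = 11110011, payload 011 (3 bits).
Byte 2: 0x97 = 10010111 (10xxxxxx ✓), payload 010111.
Byte 3: 0xBF = 10111111 (10xxxxxx ✓), payload 111111.
Byte 4: 0x8E = 10001110 (10xxxxxx ✓), payload 001110.
Concatenate: 011010111111111001110 = 0xD7FCE (21 bits → U+D7FCE).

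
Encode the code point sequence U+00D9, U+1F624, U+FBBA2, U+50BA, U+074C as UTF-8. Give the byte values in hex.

C3 99 F0 9F 98 A4 F3 BB AE A2 E5 82 BA DD 8C

U+00D9: 2-byte form → C3 99.
U+1F624: 4-byte form → F0 9F 98 A4.
U+FBBA2: 4-byte form → F3 BB AE A2.
U+50BA: 3-byte form → E5 82 BA.
U+074C: 2-byte form → DD 8C.
Concatenated (15 bytes): C3 99 F0 9F 98 A4 F3 BB AE A2 E5 82 BA DD 8C.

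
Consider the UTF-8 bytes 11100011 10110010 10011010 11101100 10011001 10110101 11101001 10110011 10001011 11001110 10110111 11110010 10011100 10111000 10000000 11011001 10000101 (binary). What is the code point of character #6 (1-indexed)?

Offset 0: leading byte 0xE3 = 11100011 → 3-byte char #1 = E3 B2 9A.
Offset 3: leading byte 0xEC = 11101100 → 3-byte char #2 = EC 99 B5.
Offset 6: leading byte 0xE9 = 11101001 → 3-byte char #3 = E9 B3 8B.
Offset 9: leading byte 0xCE = 11001110 → 2-byte char #4 = CE B7.
Offset 11: leading byte 0xF2 = 11110010 → 4-byte char #5 = F2 9C B8 80.
Offset 15: leading byte 0xD9 = 11011001 → 2-byte char #6 = D9 85.
Leading byte 0xD9 = 11011001 matches 110xxxxx → 2-byte sequence.
Byte 1: 0xD9 = 11011001, payload 11001 (5 bits).
Byte 2: 0x85 = 10000101 (10xxxxxx ✓), payload 000101.
Concatenate: 11001000101 = 0x645 (11 bits → U+0645).

U+0645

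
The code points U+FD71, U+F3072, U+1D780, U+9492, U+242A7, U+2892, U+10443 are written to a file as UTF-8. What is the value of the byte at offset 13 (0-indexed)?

U+FD71 → 3-byte form EF B5 B1 at offsets 0–2.
U+F3072 → 4-byte form F3 B3 81 B2 at offsets 3–6.
U+1D780 → 4-byte form F0 9D 9E 80 at offsets 7–10.
U+9492 → 3-byte form E9 92 92 at offsets 11–13.
Offset 13 falls in char 4's range; it's byte 3 of E9 92 92 = 0x92.

0x92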